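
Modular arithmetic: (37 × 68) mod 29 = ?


37 × 68 = 2516
2516 mod 29 = 22


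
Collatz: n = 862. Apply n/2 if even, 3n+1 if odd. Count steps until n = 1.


862 → 431 → 1294 → 647 → 1942 → 971 → 2914 → 1457 → 4372 → 2186 → 1093 → 3280 → 1640 → 820 → 410 → 205 → 616 → 308 → 154 → 77 → 232 → 116 → 58 → 29 → 88 → 44 → 22 → 11 → 34 → 17 → 52 → 26 → 13 → 40 → 20 → 10 → 5 → 16 → 8 → 4 → 2 → 1
Total steps = 41

41 steps


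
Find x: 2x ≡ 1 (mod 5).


GCD(2, 5) = 1, unique solution
a^(-1) mod 5 = 3
x = 3 * 1 mod 5 = 3

x ≡ 3 (mod 5)


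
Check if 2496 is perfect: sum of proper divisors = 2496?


Proper divisors of 2496: 1, 2, 3, 4, 6, 8, 12, 13, 16, 24, 26, 32, 39, 48, 52, 64, 78, 96, 104, 156, 192, 208, 312, 416, 624, 832, 1248
Sum = 1 + 2 + 3 + 4 + 6 + 8 + 12 + 13 + 16 + 24 + 26 + 32 + 39 + 48 + 52 + 64 + 78 + 96 + 104 + 156 + 192 + 208 + 312 + 416 + 624 + 832 + 1248 = 4616

No, 2496 is not perfect (4616 ≠ 2496)


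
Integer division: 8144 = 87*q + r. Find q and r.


8144 = 87 * 93 + 53
Check: 8091 + 53 = 8144

q = 93, r = 53


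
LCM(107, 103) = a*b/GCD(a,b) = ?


GCD(107, 103) = 1
LCM = 107*103/1 = 11021/1 = 11021

LCM = 11021


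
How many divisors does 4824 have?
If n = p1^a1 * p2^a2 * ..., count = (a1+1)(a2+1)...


4824 = 2^3 × 3^2 × 67^1
d(4824) = (3+1) × (2+1) × (1+1) = 24

24 divisors


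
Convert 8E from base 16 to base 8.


8E (base 16) = 142 (decimal)
142 (decimal) = 216 (base 8)


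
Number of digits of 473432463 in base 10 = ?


473432463 has 9 digits in base 10
floor(log10(473432463)) + 1 = floor(8.6753) + 1 = 9

9 digits (base 10)


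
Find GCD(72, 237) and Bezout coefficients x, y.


Tabular extended Euclidean (each row: r = 72*s + 237*t):
r=72, s=1, t=0
r=237, s=0, t=1
q=0: r=72, s=1, t=0   [72*(1) + 237*(0) = 72]
q=3: r=21, s=-3, t=1   [72*(-3) + 237*(1) = 21]
q=3: r=9, s=10, t=-3   [72*(10) + 237*(-3) = 9]
q=2: r=3, s=-23, t=7   [72*(-23) + 237*(7) = 3]
q=3: r=0, s=79, t=-24   [72*(79) + 237*(-24) = 0]
GCD = 3; from the row with r=3: x=-23, y=7
Check: 72*(-23) + 237*(7) = -1656 + 1659 = 3

GCD = 3, x = -23, y = 7


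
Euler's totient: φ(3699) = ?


3699 = 3^3 × 137
Prime factors: 3, 137
φ(3699) = 3699 × (1-1/3) × (1-1/137)
= 3699 × 2/3 × 136/137 = 2448

φ(3699) = 2448


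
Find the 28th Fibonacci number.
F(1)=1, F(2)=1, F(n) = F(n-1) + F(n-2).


Sequence: 1, 1, 2, 3, 5, 8, 13, 21, 34, 55, 89, 144, 233, 377, 610, 987, 1597, 2584, 4181, 6765, 10946, 17711, 28657, 46368, 75025, 121393, 196418, 317811
F(28) = 317811


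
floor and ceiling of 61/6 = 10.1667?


61/6 = 10.1667
floor = 10
ceil = 11

floor = 10, ceil = 11


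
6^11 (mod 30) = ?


6^1 mod 30 = 6
6^2 mod 30 = 6
6^3 mod 30 = 6
6^4 mod 30 = 6
6^5 mod 30 = 6
6^6 mod 30 = 6
6^7 mod 30 = 6
6^8 mod 30 = 6
6^9 mod 30 = 6
6^10 mod 30 = 6
6^11 mod 30 = 6


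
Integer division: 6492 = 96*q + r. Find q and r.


6492 = 96 * 67 + 60
Check: 6432 + 60 = 6492

q = 67, r = 60


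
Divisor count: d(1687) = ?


1687 = 7^1 × 241^1
d(1687) = (1+1) × (1+1) = 4

4 divisors


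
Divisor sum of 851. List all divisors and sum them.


Divisors of 851: 1, 23, 37, 851
Sum = 1 + 23 + 37 + 851 = 912

σ(851) = 912


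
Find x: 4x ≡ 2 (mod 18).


GCD(4, 18) = 2 divides 2
Divide: 2x ≡ 1 (mod 9)
x ≡ 5 (mod 9)


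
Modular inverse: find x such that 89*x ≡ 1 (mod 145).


Use the extended Euclidean algorithm on (145, 89); each row r = 145*s + 89*t:
r=145, s=1, t=0
r=89, s=0, t=1
q=1: r=56, s=1, t=-1   [145*(1) + 89*(-1) = 56]
q=1: r=33, s=-1, t=2   [145*(-1) + 89*(2) = 33]
q=1: r=23, s=2, t=-3   [145*(2) + 89*(-3) = 23]
q=1: r=10, s=-3, t=5   [145*(-3) + 89*(5) = 10]
q=2: r=3, s=8, t=-13   [145*(8) + 89*(-13) = 3]
q=3: r=1, s=-27, t=44   [145*(-27) + 89*(44) = 1]
q=3: r=0, s=89, t=-145   [145*(89) + 89*(-145) = 0]
GCD = 1 with t = 44, so 89*(44) ≡ 1 (mod 145)
Inverse = 44 mod 145 = 44
Check: 89 * 44 = 3916 ≡ 1 (mod 145)

89^(-1) ≡ 44 (mod 145)


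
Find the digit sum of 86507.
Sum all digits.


8 + 6 + 5 + 0 + 7 = 26


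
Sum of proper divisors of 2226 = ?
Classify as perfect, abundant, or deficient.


Proper divisors: 1, 2, 3, 6, 7, 14, 21, 42, 53, 106, 159, 318, 371, 742, 1113
Sum = 1 + 2 + 3 + 6 + 7 + 14 + 21 + 42 + 53 + 106 + 159 + 318 + 371 + 742 + 1113 = 2958
2958 > 2226 → abundant

s(2226) = 2958 (abundant)


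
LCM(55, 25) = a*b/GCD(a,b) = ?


GCD(55, 25) = 5
LCM = 55*25/5 = 1375/5 = 275

LCM = 275


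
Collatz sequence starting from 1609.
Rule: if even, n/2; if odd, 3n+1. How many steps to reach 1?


1609 → 4828 → 2414 → 1207 → 3622 → 1811 → 5434 → 2717 → 8152 → 4076 → 2038 → 1019 → 3058 → 1529 → 4588 → 2294 → 1147 → 3442 → 1721 → 5164 → 2582 → 1291 → 3874 → 1937 → 5812 → 2906 → 1453 → 4360 → 2180 → 1090 → 545 → 1636 → 818 → 409 → 1228 → 614 → 307 → 922 → 461 → 1384 → 692 → 346 → 173 → 520 → 260 → 130 → 65 → 196 → 98 → 49 → 148 → 74 → 37 → 112 → 56 → 28 → 14 → 7 → 22 → 11 → 34 → 17 → 52 → 26 → 13 → 40 → 20 → 10 → 5 → 16 → 8 → 4 → 2 → 1
Total steps = 73

73 steps


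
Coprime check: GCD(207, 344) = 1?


Euclidean algorithm:
344 = 1 * 207 + 137
207 = 1 * 137 + 70
137 = 1 * 70 + 67
70 = 1 * 67 + 3
67 = 22 * 3 + 1
3 = 3 * 1 + 0
GCD(207, 344) = 1

Yes, coprime (GCD = 1)


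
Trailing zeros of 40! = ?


floor(40/5) = 8
floor(40/25) = 1
Total = 9

9 trailing zeros


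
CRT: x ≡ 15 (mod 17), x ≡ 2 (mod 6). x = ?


M = 17*6 = 102
M1 = M/17 = 6, M2 = M/6 = 17
M1^(-1) mod 17 = 3, M2^(-1) mod 6 = 5
x = 15*6*3 + 2*17*5 = 440
440 mod 102 = 32
Check: 32 mod 17 = 15 ✓, 32 mod 6 = 2 ✓

x ≡ 32 (mod 102)


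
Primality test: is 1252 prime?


1252 / 2 = 626 (exact division)
1252 is NOT prime.

No, 1252 is not prime


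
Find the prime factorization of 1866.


1866 / 2 = 933
933 / 3 = 311
311 / 311 = 1
1866 = 2 × 3 × 311


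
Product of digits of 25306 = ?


2 × 5 × 3 × 0 × 6 = 0


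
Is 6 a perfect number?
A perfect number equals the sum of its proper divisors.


Proper divisors of 6: 1, 2, 3
Sum = 1 + 2 + 3 = 6

Yes, 6 is perfect (6 = 6)


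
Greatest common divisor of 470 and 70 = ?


470 = 6 * 70 + 50
70 = 1 * 50 + 20
50 = 2 * 20 + 10
20 = 2 * 10 + 0
GCD = 10


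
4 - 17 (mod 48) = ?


4 - 17 = -13
-13 mod 48 = 35


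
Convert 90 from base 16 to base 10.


90 (base 16) = 144 (decimal)
144 (decimal) = 144 (base 10)


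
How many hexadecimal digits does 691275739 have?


691275739 in base 16 = 293407DB
Number of digits = 8

8 digits (base 16)


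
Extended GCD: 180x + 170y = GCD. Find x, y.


Tabular extended Euclidean (each row: r = 180*s + 170*t):
r=180, s=1, t=0
r=170, s=0, t=1
q=1: r=10, s=1, t=-1   [180*(1) + 170*(-1) = 10]
q=17: r=0, s=-17, t=18   [180*(-17) + 170*(18) = 0]
GCD = 10; from the row with r=10: x=1, y=-1
Check: 180*(1) + 170*(-1) = 180 - 170 = 10

GCD = 10, x = 1, y = -1


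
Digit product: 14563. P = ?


1 × 4 × 5 × 6 × 3 = 360


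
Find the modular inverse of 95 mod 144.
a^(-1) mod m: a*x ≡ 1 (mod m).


Use the extended Euclidean algorithm on (144, 95); each row r = 144*s + 95*t:
r=144, s=1, t=0
r=95, s=0, t=1
q=1: r=49, s=1, t=-1   [144*(1) + 95*(-1) = 49]
q=1: r=46, s=-1, t=2   [144*(-1) + 95*(2) = 46]
q=1: r=3, s=2, t=-3   [144*(2) + 95*(-3) = 3]
q=15: r=1, s=-31, t=47   [144*(-31) + 95*(47) = 1]
q=3: r=0, s=95, t=-144   [144*(95) + 95*(-144) = 0]
GCD = 1 with t = 47, so 95*(47) ≡ 1 (mod 144)
Inverse = 47 mod 144 = 47
Check: 95 * 47 = 4465 ≡ 1 (mod 144)

95^(-1) ≡ 47 (mod 144)


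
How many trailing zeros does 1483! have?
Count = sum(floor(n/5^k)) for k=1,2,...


floor(1483/5) = 296
floor(1483/25) = 59
floor(1483/125) = 11
floor(1483/625) = 2
Total = 368

368 trailing zeros


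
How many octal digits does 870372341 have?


870372341 in base 8 = 6370151765
Number of digits = 10

10 digits (base 8)


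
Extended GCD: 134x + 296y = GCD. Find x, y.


Tabular extended Euclidean (each row: r = 134*s + 296*t):
r=134, s=1, t=0
r=296, s=0, t=1
q=0: r=134, s=1, t=0   [134*(1) + 296*(0) = 134]
q=2: r=28, s=-2, t=1   [134*(-2) + 296*(1) = 28]
q=4: r=22, s=9, t=-4   [134*(9) + 296*(-4) = 22]
q=1: r=6, s=-11, t=5   [134*(-11) + 296*(5) = 6]
q=3: r=4, s=42, t=-19   [134*(42) + 296*(-19) = 4]
q=1: r=2, s=-53, t=24   [134*(-53) + 296*(24) = 2]
q=2: r=0, s=148, t=-67   [134*(148) + 296*(-67) = 0]
GCD = 2; from the row with r=2: x=-53, y=24
Check: 134*(-53) + 296*(24) = -7102 + 7104 = 2

GCD = 2, x = -53, y = 24


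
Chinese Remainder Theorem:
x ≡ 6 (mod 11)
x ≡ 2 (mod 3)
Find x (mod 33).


M = 11*3 = 33
M1 = M/11 = 3, M2 = M/3 = 11
M1^(-1) mod 11 = 4, M2^(-1) mod 3 = 2
x = 6*3*4 + 2*11*2 = 116
116 mod 33 = 17
Check: 17 mod 11 = 6 ✓, 17 mod 3 = 2 ✓

x ≡ 17 (mod 33)


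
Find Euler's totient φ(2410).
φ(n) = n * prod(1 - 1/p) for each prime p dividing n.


2410 = 2 × 5 × 241
Prime factors: 2, 5, 241
φ(2410) = 2410 × (1-1/2) × (1-1/5) × (1-1/241)
= 2410 × 1/2 × 4/5 × 240/241 = 960

φ(2410) = 960


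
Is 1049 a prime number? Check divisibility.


Check divisors up to sqrt(1049) = 32.3883
No divisors found.
1049 is prime.

Yes, 1049 is prime


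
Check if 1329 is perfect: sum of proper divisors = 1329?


Proper divisors of 1329: 1, 3, 443
Sum = 1 + 3 + 443 = 447

No, 1329 is not perfect (447 ≠ 1329)


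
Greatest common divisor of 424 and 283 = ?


424 = 1 * 283 + 141
283 = 2 * 141 + 1
141 = 141 * 1 + 0
GCD = 1


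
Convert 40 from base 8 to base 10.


40 (base 8) = 32 (decimal)
32 (decimal) = 32 (base 10)


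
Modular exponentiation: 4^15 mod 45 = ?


4^1 mod 45 = 4
4^2 mod 45 = 16
4^3 mod 45 = 19
4^4 mod 45 = 31
4^5 mod 45 = 34
4^6 mod 45 = 1
4^7 mod 45 = 4
4^8 mod 45 = 16
4^9 mod 45 = 19
4^10 mod 45 = 31
4^11 mod 45 = 34
4^12 mod 45 = 1
4^13 mod 45 = 4
4^14 mod 45 = 16
4^15 mod 45 = 19


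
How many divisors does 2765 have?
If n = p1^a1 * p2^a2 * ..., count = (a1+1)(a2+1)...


2765 = 5^1 × 7^1 × 79^1
d(2765) = (1+1) × (1+1) × (1+1) = 8

8 divisors


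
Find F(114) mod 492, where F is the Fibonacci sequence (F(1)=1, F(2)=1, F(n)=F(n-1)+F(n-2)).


F(k) mod 492 for k=1..114:
1, 1, 2, 3, 5, 8, 13, 21, 34, 55, 89, 144, 233, 377, 118, 3, 121, 124, 245, 369, 122, 491, 121, 120, 241, 361, 110, 471, 89, 68, 157, 225, 382, 115, 5, 120, 125, 245, 370, 123, 1, 124, 125, 249, 374, 131, 13, 144, 157, 301, 458, 267, 233, 8, 241, 249, 490, 247, 245, 0, 245, 245, 490, 243, 241, 484, 233, 225, 458, 191, 157, 348, 13, 361, 374, 243, 125, 368, 1, 369, 370, 247, 125, 372, 5, 377, 382, 267, 157, 424, 89, 21, 110, 131, 241, 372, 121, 1, 122, 123, 245, 368, 121, 489, 118, 115, 233, 348, 89, 437, 34, 471, 13, 484
F(114) mod 492 = 484


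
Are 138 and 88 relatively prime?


Euclidean algorithm:
138 = 1 * 88 + 50
88 = 1 * 50 + 38
50 = 1 * 38 + 12
38 = 3 * 12 + 2
12 = 6 * 2 + 0
GCD(138, 88) = 2

No, not coprime (GCD = 2)


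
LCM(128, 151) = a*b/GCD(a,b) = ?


GCD(128, 151) = 1
LCM = 128*151/1 = 19328/1 = 19328

LCM = 19328


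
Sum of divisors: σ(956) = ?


Divisors of 956: 1, 2, 4, 239, 478, 956
Sum = 1 + 2 + 4 + 239 + 478 + 956 = 1680

σ(956) = 1680


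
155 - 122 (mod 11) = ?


155 - 122 = 33
33 mod 11 = 0


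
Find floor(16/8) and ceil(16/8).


16/8 = 2.0000
floor = 2
ceil = 2

floor = 2, ceil = 2


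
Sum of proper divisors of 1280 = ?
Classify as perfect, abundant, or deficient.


Proper divisors: 1, 2, 4, 5, 8, 10, 16, 20, 32, 40, 64, 80, 128, 160, 256, 320, 640
Sum = 1 + 2 + 4 + 5 + 8 + 10 + 16 + 20 + 32 + 40 + 64 + 80 + 128 + 160 + 256 + 320 + 640 = 1786
1786 > 1280 → abundant

s(1280) = 1786 (abundant)


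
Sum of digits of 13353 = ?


1 + 3 + 3 + 5 + 3 = 15


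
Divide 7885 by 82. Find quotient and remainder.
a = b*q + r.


7885 = 82 * 96 + 13
Check: 7872 + 13 = 7885

q = 96, r = 13


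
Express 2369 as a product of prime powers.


2369 / 23 = 103
103 / 103 = 1
2369 = 23 × 103


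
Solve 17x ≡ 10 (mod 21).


GCD(17, 21) = 1, unique solution
a^(-1) mod 21 = 5
x = 5 * 10 mod 21 = 8

x ≡ 8 (mod 21)


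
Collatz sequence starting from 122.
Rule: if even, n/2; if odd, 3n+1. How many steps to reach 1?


122 → 61 → 184 → 92 → 46 → 23 → 70 → 35 → 106 → 53 → 160 → 80 → 40 → 20 → 10 → 5 → 16 → 8 → 4 → 2 → 1
Total steps = 20

20 steps


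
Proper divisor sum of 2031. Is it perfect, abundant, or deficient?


Proper divisors: 1, 3, 677
Sum = 1 + 3 + 677 = 681
681 < 2031 → deficient

s(2031) = 681 (deficient)


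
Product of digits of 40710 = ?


4 × 0 × 7 × 1 × 0 = 0


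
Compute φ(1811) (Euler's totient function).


1811 = 1811
Prime factors: 1811
φ(1811) = 1811 × (1-1/1811)
= 1811 × 1810/1811 = 1810

φ(1811) = 1810


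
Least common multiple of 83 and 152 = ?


GCD(83, 152) = 1
LCM = 83*152/1 = 12616/1 = 12616

LCM = 12616


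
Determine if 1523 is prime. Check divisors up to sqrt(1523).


Check divisors up to sqrt(1523) = 39.0256
No divisors found.
1523 is prime.

Yes, 1523 is prime


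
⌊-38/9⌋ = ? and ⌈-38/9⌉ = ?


-38/9 = -4.2222
floor = -5
ceil = -4

floor = -5, ceil = -4


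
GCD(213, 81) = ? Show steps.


213 = 2 * 81 + 51
81 = 1 * 51 + 30
51 = 1 * 30 + 21
30 = 1 * 21 + 9
21 = 2 * 9 + 3
9 = 3 * 3 + 0
GCD = 3


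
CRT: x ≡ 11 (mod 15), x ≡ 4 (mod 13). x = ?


M = 15*13 = 195
M1 = M/15 = 13, M2 = M/13 = 15
M1^(-1) mod 15 = 7, M2^(-1) mod 13 = 7
x = 11*13*7 + 4*15*7 = 1421
1421 mod 195 = 56
Check: 56 mod 15 = 11 ✓, 56 mod 13 = 4 ✓

x ≡ 56 (mod 195)


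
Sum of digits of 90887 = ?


9 + 0 + 8 + 8 + 7 = 32


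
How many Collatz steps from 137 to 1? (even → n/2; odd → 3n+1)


137 → 412 → 206 → 103 → 310 → 155 → 466 → 233 → 700 → 350 → 175 → 526 → 263 → 790 → 395 → 1186 → 593 → 1780 → 890 → 445 → 1336 → 668 → 334 → 167 → 502 → 251 → 754 → 377 → 1132 → 566 → 283 → 850 → 425 → 1276 → 638 → 319 → 958 → 479 → 1438 → 719 → 2158 → 1079 → 3238 → 1619 → 4858 → 2429 → 7288 → 3644 → 1822 → 911 → 2734 → 1367 → 4102 → 2051 → 6154 → 3077 → 9232 → 4616 → 2308 → 1154 → 577 → 1732 → 866 → 433 → 1300 → 650 → 325 → 976 → 488 → 244 → 122 → 61 → 184 → 92 → 46 → 23 → 70 → 35 → 106 → 53 → 160 → 80 → 40 → 20 → 10 → 5 → 16 → 8 → 4 → 2 → 1
Total steps = 90

90 steps


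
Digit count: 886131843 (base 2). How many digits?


886131843 in base 2 = 110100110100010100110010000011
Number of digits = 30

30 digits (base 2)


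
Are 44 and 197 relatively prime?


Euclidean algorithm:
197 = 4 * 44 + 21
44 = 2 * 21 + 2
21 = 10 * 2 + 1
2 = 2 * 1 + 0
GCD(44, 197) = 1

Yes, coprime (GCD = 1)


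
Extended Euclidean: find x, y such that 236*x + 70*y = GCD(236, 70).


Tabular extended Euclidean (each row: r = 236*s + 70*t):
r=236, s=1, t=0
r=70, s=0, t=1
q=3: r=26, s=1, t=-3   [236*(1) + 70*(-3) = 26]
q=2: r=18, s=-2, t=7   [236*(-2) + 70*(7) = 18]
q=1: r=8, s=3, t=-10   [236*(3) + 70*(-10) = 8]
q=2: r=2, s=-8, t=27   [236*(-8) + 70*(27) = 2]
q=4: r=0, s=35, t=-118   [236*(35) + 70*(-118) = 0]
GCD = 2; from the row with r=2: x=-8, y=27
Check: 236*(-8) + 70*(27) = -1888 + 1890 = 2

GCD = 2, x = -8, y = 27


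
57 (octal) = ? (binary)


57 (base 8) = 47 (decimal)
47 (decimal) = 101111 (base 2)


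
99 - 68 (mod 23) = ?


99 - 68 = 31
31 mod 23 = 8


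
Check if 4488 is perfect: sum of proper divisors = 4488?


Proper divisors of 4488: 1, 2, 3, 4, 6, 8, 11, 12, 17, 22, 24, 33, 34, 44, 51, 66, 68, 88, 102, 132, 136, 187, 204, 264, 374, 408, 561, 748, 1122, 1496, 2244
Sum = 1 + 2 + 3 + 4 + 6 + 8 + 11 + 12 + 17 + 22 + 24 + 33 + 34 + 44 + 51 + 66 + 68 + 88 + 102 + 132 + 136 + 187 + 204 + 264 + 374 + 408 + 561 + 748 + 1122 + 1496 + 2244 = 8472

No, 4488 is not perfect (8472 ≠ 4488)


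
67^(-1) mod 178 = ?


Use the extended Euclidean algorithm on (178, 67); each row r = 178*s + 67*t:
r=178, s=1, t=0
r=67, s=0, t=1
q=2: r=44, s=1, t=-2   [178*(1) + 67*(-2) = 44]
q=1: r=23, s=-1, t=3   [178*(-1) + 67*(3) = 23]
q=1: r=21, s=2, t=-5   [178*(2) + 67*(-5) = 21]
q=1: r=2, s=-3, t=8   [178*(-3) + 67*(8) = 2]
q=10: r=1, s=32, t=-85   [178*(32) + 67*(-85) = 1]
q=2: r=0, s=-67, t=178   [178*(-67) + 67*(178) = 0]
GCD = 1 with t = -85, so 67*(-85) ≡ 1 (mod 178)
Inverse = -85 mod 178 = 93
Check: 67 * 93 = 6231 ≡ 1 (mod 178)

67^(-1) ≡ 93 (mod 178)


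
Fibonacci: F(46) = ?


Sequence: 1, 1, 2, 3, 5, 8, 13, 21, 34, 55, 89, 144, 233, 377, 610, 987, 1597, 2584, 4181, 6765, 10946, 17711, 28657, 46368, 75025, 121393, 196418, 317811, 514229, 832040, 1346269, 2178309, 3524578, 5702887, 9227465, 14930352, 24157817, 39088169, 63245986, 102334155, 165580141, 267914296, 433494437, 701408733, 1134903170, 1836311903
F(46) = 1836311903


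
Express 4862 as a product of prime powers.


4862 / 2 = 2431
2431 / 11 = 221
221 / 13 = 17
17 / 17 = 1
4862 = 2 × 11 × 13 × 17


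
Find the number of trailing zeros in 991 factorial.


floor(991/5) = 198
floor(991/25) = 39
floor(991/125) = 7
floor(991/625) = 1
Total = 245

245 trailing zeros


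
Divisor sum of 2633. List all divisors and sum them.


Divisors of 2633: 1, 2633
Sum = 1 + 2633 = 2634

σ(2633) = 2634


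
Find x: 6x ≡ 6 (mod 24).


GCD(6, 24) = 6 divides 6
Divide: 1x ≡ 1 (mod 4)
x ≡ 1 (mod 4)


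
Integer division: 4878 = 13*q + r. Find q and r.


4878 = 13 * 375 + 3
Check: 4875 + 3 = 4878

q = 375, r = 3


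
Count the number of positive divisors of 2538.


2538 = 2^1 × 3^3 × 47^1
d(2538) = (1+1) × (3+1) × (1+1) = 16

16 divisors


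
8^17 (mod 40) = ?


8^1 mod 40 = 8
8^2 mod 40 = 24
8^3 mod 40 = 32
8^4 mod 40 = 16
8^5 mod 40 = 8
8^6 mod 40 = 24
8^7 mod 40 = 32
8^8 mod 40 = 16
8^9 mod 40 = 8
8^10 mod 40 = 24
8^11 mod 40 = 32
8^12 mod 40 = 16
8^13 mod 40 = 8
8^14 mod 40 = 24
8^15 mod 40 = 32
8^16 mod 40 = 16
8^17 mod 40 = 8


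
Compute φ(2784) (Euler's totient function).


2784 = 2^5 × 3 × 29
Prime factors: 2, 3, 29
φ(2784) = 2784 × (1-1/2) × (1-1/3) × (1-1/29)
= 2784 × 1/2 × 2/3 × 28/29 = 896

φ(2784) = 896


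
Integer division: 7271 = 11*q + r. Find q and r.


7271 = 11 * 661 + 0
Check: 7271 + 0 = 7271

q = 661, r = 0


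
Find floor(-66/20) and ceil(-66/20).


-66/20 = -3.3000
floor = -4
ceil = -3

floor = -4, ceil = -3


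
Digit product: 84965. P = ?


8 × 4 × 9 × 6 × 5 = 8640


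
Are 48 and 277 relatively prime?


Euclidean algorithm:
277 = 5 * 48 + 37
48 = 1 * 37 + 11
37 = 3 * 11 + 4
11 = 2 * 4 + 3
4 = 1 * 3 + 1
3 = 3 * 1 + 0
GCD(48, 277) = 1

Yes, coprime (GCD = 1)


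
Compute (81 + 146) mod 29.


81 + 146 = 227
227 mod 29 = 24


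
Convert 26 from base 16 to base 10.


26 (base 16) = 38 (decimal)
38 (decimal) = 38 (base 10)


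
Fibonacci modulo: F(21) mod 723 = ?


F(k) mod 723 for k=1..21:
1, 1, 2, 3, 5, 8, 13, 21, 34, 55, 89, 144, 233, 377, 610, 264, 151, 415, 566, 258, 101
F(21) mod 723 = 101


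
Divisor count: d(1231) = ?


1231 = 1231^1
d(1231) = (1+1) = 2

2 divisors


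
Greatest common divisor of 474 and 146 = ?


474 = 3 * 146 + 36
146 = 4 * 36 + 2
36 = 18 * 2 + 0
GCD = 2


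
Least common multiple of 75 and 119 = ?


GCD(75, 119) = 1
LCM = 75*119/1 = 8925/1 = 8925

LCM = 8925


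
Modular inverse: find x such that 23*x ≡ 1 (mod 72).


Use the extended Euclidean algorithm on (72, 23); each row r = 72*s + 23*t:
r=72, s=1, t=0
r=23, s=0, t=1
q=3: r=3, s=1, t=-3   [72*(1) + 23*(-3) = 3]
q=7: r=2, s=-7, t=22   [72*(-7) + 23*(22) = 2]
q=1: r=1, s=8, t=-25   [72*(8) + 23*(-25) = 1]
q=2: r=0, s=-23, t=72   [72*(-23) + 23*(72) = 0]
GCD = 1 with t = -25, so 23*(-25) ≡ 1 (mod 72)
Inverse = -25 mod 72 = 47
Check: 23 * 47 = 1081 ≡ 1 (mod 72)

23^(-1) ≡ 47 (mod 72)


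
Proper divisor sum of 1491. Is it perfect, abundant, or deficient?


Proper divisors: 1, 3, 7, 21, 71, 213, 497
Sum = 1 + 3 + 7 + 21 + 71 + 213 + 497 = 813
813 < 1491 → deficient

s(1491) = 813 (deficient)


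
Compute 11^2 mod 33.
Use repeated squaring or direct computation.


11^1 mod 33 = 11
11^2 mod 33 = 22


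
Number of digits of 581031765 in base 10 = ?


581031765 has 9 digits in base 10
floor(log10(581031765)) + 1 = floor(8.7642) + 1 = 9

9 digits (base 10)


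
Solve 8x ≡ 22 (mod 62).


GCD(8, 62) = 2 divides 22
Divide: 4x ≡ 11 (mod 31)
x ≡ 26 (mod 31)


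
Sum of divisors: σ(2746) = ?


Divisors of 2746: 1, 2, 1373, 2746
Sum = 1 + 2 + 1373 + 2746 = 4122

σ(2746) = 4122


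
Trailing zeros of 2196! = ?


floor(2196/5) = 439
floor(2196/25) = 87
floor(2196/125) = 17
floor(2196/625) = 3
Total = 546

546 trailing zeros


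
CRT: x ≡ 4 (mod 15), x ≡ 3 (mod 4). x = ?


M = 15*4 = 60
M1 = M/15 = 4, M2 = M/4 = 15
M1^(-1) mod 15 = 4, M2^(-1) mod 4 = 3
x = 4*4*4 + 3*15*3 = 199
199 mod 60 = 19
Check: 19 mod 15 = 4 ✓, 19 mod 4 = 3 ✓

x ≡ 19 (mod 60)


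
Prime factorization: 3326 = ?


3326 / 2 = 1663
1663 / 1663 = 1
3326 = 2 × 1663


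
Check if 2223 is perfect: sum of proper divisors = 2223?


Proper divisors of 2223: 1, 3, 9, 13, 19, 39, 57, 117, 171, 247, 741
Sum = 1 + 3 + 9 + 13 + 19 + 39 + 57 + 117 + 171 + 247 + 741 = 1417

No, 2223 is not perfect (1417 ≠ 2223)


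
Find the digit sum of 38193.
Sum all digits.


3 + 8 + 1 + 9 + 3 = 24


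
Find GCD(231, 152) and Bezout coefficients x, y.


Tabular extended Euclidean (each row: r = 231*s + 152*t):
r=231, s=1, t=0
r=152, s=0, t=1
q=1: r=79, s=1, t=-1   [231*(1) + 152*(-1) = 79]
q=1: r=73, s=-1, t=2   [231*(-1) + 152*(2) = 73]
q=1: r=6, s=2, t=-3   [231*(2) + 152*(-3) = 6]
q=12: r=1, s=-25, t=38   [231*(-25) + 152*(38) = 1]
q=6: r=0, s=152, t=-231   [231*(152) + 152*(-231) = 0]
GCD = 1; from the row with r=1: x=-25, y=38
Check: 231*(-25) + 152*(38) = -5775 + 5776 = 1

GCD = 1, x = -25, y = 38


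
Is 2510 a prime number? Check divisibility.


2510 / 2 = 1255 (exact division)
2510 is NOT prime.

No, 2510 is not prime


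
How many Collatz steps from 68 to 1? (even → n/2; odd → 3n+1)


68 → 34 → 17 → 52 → 26 → 13 → 40 → 20 → 10 → 5 → 16 → 8 → 4 → 2 → 1
Total steps = 14

14 steps


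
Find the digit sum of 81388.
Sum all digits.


8 + 1 + 3 + 8 + 8 = 28


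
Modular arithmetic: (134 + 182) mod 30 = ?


134 + 182 = 316
316 mod 30 = 16


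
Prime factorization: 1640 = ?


1640 / 2 = 820
820 / 2 = 410
410 / 2 = 205
205 / 5 = 41
41 / 41 = 1
1640 = 2^3 × 5 × 41


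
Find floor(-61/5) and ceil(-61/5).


-61/5 = -12.2000
floor = -13
ceil = -12

floor = -13, ceil = -12


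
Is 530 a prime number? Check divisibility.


530 / 2 = 265 (exact division)
530 is NOT prime.

No, 530 is not prime


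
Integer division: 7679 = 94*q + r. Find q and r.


7679 = 94 * 81 + 65
Check: 7614 + 65 = 7679

q = 81, r = 65


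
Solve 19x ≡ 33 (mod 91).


GCD(19, 91) = 1, unique solution
a^(-1) mod 91 = 24
x = 24 * 33 mod 91 = 64

x ≡ 64 (mod 91)


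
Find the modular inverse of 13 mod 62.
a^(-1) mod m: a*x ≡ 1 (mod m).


Use the extended Euclidean algorithm on (62, 13); each row r = 62*s + 13*t:
r=62, s=1, t=0
r=13, s=0, t=1
q=4: r=10, s=1, t=-4   [62*(1) + 13*(-4) = 10]
q=1: r=3, s=-1, t=5   [62*(-1) + 13*(5) = 3]
q=3: r=1, s=4, t=-19   [62*(4) + 13*(-19) = 1]
q=3: r=0, s=-13, t=62   [62*(-13) + 13*(62) = 0]
GCD = 1 with t = -19, so 13*(-19) ≡ 1 (mod 62)
Inverse = -19 mod 62 = 43
Check: 13 * 43 = 559 ≡ 1 (mod 62)

13^(-1) ≡ 43 (mod 62)


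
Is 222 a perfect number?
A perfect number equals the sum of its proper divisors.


Proper divisors of 222: 1, 2, 3, 6, 37, 74, 111
Sum = 1 + 2 + 3 + 6 + 37 + 74 + 111 = 234

No, 222 is not perfect (234 ≠ 222)


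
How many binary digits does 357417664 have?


357417664 in base 2 = 10101010011011100001011000000
Number of digits = 29

29 digits (base 2)


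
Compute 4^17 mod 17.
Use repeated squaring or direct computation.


4^1 mod 17 = 4
4^2 mod 17 = 16
4^3 mod 17 = 13
4^4 mod 17 = 1
4^5 mod 17 = 4
4^6 mod 17 = 16
4^7 mod 17 = 13
4^8 mod 17 = 1
4^9 mod 17 = 4
4^10 mod 17 = 16
4^11 mod 17 = 13
4^12 mod 17 = 1
4^13 mod 17 = 4
4^14 mod 17 = 16
4^15 mod 17 = 13
4^16 mod 17 = 1
4^17 mod 17 = 4


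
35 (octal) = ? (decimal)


35 (base 8) = 29 (decimal)
29 (decimal) = 29 (base 10)


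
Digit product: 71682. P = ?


7 × 1 × 6 × 8 × 2 = 672


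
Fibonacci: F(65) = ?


Sequence: 1, 1, 2, 3, 5, 8, 13, 21, 34, 55, 89, 144, 233, 377, 610, 987, 1597, 2584, 4181, 6765, 10946, 17711, 28657, 46368, 75025, 121393, 196418, 317811, 514229, 832040, 1346269, 2178309, 3524578, 5702887, 9227465, 14930352, 24157817, 39088169, 63245986, 102334155, 165580141, 267914296, 433494437, 701408733, 1134903170, 1836311903, 2971215073, 4807526976, 7778742049, 12586269025, 20365011074, 32951280099, 53316291173, 86267571272, 139583862445, 225851433717, 365435296162, 591286729879, 956722026041, 1548008755920, 2504730781961, 4052739537881, 6557470319842, 10610209857723, 17167680177565
F(65) = 17167680177565


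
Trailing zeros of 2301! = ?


floor(2301/5) = 460
floor(2301/25) = 92
floor(2301/125) = 18
floor(2301/625) = 3
Total = 573

573 trailing zeros


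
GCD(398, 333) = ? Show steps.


398 = 1 * 333 + 65
333 = 5 * 65 + 8
65 = 8 * 8 + 1
8 = 8 * 1 + 0
GCD = 1


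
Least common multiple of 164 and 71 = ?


GCD(164, 71) = 1
LCM = 164*71/1 = 11644/1 = 11644

LCM = 11644


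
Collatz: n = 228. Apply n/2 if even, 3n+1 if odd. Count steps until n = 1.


228 → 114 → 57 → 172 → 86 → 43 → 130 → 65 → 196 → 98 → 49 → 148 → 74 → 37 → 112 → 56 → 28 → 14 → 7 → 22 → 11 → 34 → 17 → 52 → 26 → 13 → 40 → 20 → 10 → 5 → 16 → 8 → 4 → 2 → 1
Total steps = 34

34 steps


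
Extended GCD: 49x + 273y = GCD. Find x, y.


Tabular extended Euclidean (each row: r = 49*s + 273*t):
r=49, s=1, t=0
r=273, s=0, t=1
q=0: r=49, s=1, t=0   [49*(1) + 273*(0) = 49]
q=5: r=28, s=-5, t=1   [49*(-5) + 273*(1) = 28]
q=1: r=21, s=6, t=-1   [49*(6) + 273*(-1) = 21]
q=1: r=7, s=-11, t=2   [49*(-11) + 273*(2) = 7]
q=3: r=0, s=39, t=-7   [49*(39) + 273*(-7) = 0]
GCD = 7; from the row with r=7: x=-11, y=2
Check: 49*(-11) + 273*(2) = -539 + 546 = 7

GCD = 7, x = -11, y = 2


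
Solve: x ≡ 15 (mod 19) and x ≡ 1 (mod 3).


M = 19*3 = 57
M1 = M/19 = 3, M2 = M/3 = 19
M1^(-1) mod 19 = 13, M2^(-1) mod 3 = 1
x = 15*3*13 + 1*19*1 = 604
604 mod 57 = 34
Check: 34 mod 19 = 15 ✓, 34 mod 3 = 1 ✓

x ≡ 34 (mod 57)


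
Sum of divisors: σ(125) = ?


Divisors of 125: 1, 5, 25, 125
Sum = 1 + 5 + 25 + 125 = 156

σ(125) = 156


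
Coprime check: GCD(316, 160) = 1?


Euclidean algorithm:
316 = 1 * 160 + 156
160 = 1 * 156 + 4
156 = 39 * 4 + 0
GCD(316, 160) = 4

No, not coprime (GCD = 4)


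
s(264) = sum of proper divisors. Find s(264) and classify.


Proper divisors: 1, 2, 3, 4, 6, 8, 11, 12, 22, 24, 33, 44, 66, 88, 132
Sum = 1 + 2 + 3 + 4 + 6 + 8 + 11 + 12 + 22 + 24 + 33 + 44 + 66 + 88 + 132 = 456
456 > 264 → abundant

s(264) = 456 (abundant)


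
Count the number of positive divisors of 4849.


4849 = 13^1 × 373^1
d(4849) = (1+1) × (1+1) = 4

4 divisors


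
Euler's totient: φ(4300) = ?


4300 = 2^2 × 5^2 × 43
Prime factors: 2, 5, 43
φ(4300) = 4300 × (1-1/2) × (1-1/5) × (1-1/43)
= 4300 × 1/2 × 4/5 × 42/43 = 1680

φ(4300) = 1680


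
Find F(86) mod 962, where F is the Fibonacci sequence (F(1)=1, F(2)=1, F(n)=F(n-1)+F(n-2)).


F(k) mod 962 for k=1..86:
1, 1, 2, 3, 5, 8, 13, 21, 34, 55, 89, 144, 233, 377, 610, 25, 635, 660, 333, 31, 364, 395, 759, 192, 951, 181, 170, 351, 521, 872, 431, 341, 772, 151, 923, 112, 73, 185, 258, 443, 701, 182, 883, 103, 24, 127, 151, 278, 429, 707, 174, 881, 93, 12, 105, 117, 222, 339, 561, 900, 499, 437, 936, 411, 385, 796, 219, 53, 272, 325, 597, 922, 557, 517, 112, 629, 741, 408, 187, 595, 782, 415, 235, 650, 885, 573
F(86) mod 962 = 573


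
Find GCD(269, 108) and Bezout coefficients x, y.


Tabular extended Euclidean (each row: r = 269*s + 108*t):
r=269, s=1, t=0
r=108, s=0, t=1
q=2: r=53, s=1, t=-2   [269*(1) + 108*(-2) = 53]
q=2: r=2, s=-2, t=5   [269*(-2) + 108*(5) = 2]
q=26: r=1, s=53, t=-132   [269*(53) + 108*(-132) = 1]
q=2: r=0, s=-108, t=269   [269*(-108) + 108*(269) = 0]
GCD = 1; from the row with r=1: x=53, y=-132
Check: 269*(53) + 108*(-132) = 14257 - 14256 = 1

GCD = 1, x = 53, y = -132


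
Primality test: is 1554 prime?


1554 / 2 = 777 (exact division)
1554 is NOT prime.

No, 1554 is not prime


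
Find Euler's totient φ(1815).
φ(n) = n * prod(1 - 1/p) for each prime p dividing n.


1815 = 3 × 5 × 11^2
Prime factors: 3, 5, 11
φ(1815) = 1815 × (1-1/3) × (1-1/5) × (1-1/11)
= 1815 × 2/3 × 4/5 × 10/11 = 880

φ(1815) = 880


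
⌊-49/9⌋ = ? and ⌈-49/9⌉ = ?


-49/9 = -5.4444
floor = -6
ceil = -5

floor = -6, ceil = -5


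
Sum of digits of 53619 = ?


5 + 3 + 6 + 1 + 9 = 24


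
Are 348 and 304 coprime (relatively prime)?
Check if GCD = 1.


Euclidean algorithm:
348 = 1 * 304 + 44
304 = 6 * 44 + 40
44 = 1 * 40 + 4
40 = 10 * 4 + 0
GCD(348, 304) = 4

No, not coprime (GCD = 4)


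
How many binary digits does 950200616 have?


950200616 in base 2 = 111000101000101110100100101000
Number of digits = 30

30 digits (base 2)


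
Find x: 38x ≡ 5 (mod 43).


GCD(38, 43) = 1, unique solution
a^(-1) mod 43 = 17
x = 17 * 5 mod 43 = 42

x ≡ 42 (mod 43)


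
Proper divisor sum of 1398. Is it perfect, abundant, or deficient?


Proper divisors: 1, 2, 3, 6, 233, 466, 699
Sum = 1 + 2 + 3 + 6 + 233 + 466 + 699 = 1410
1410 > 1398 → abundant

s(1398) = 1410 (abundant)


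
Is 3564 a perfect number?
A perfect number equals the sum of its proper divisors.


Proper divisors of 3564: 1, 2, 3, 4, 6, 9, 11, 12, 18, 22, 27, 33, 36, 44, 54, 66, 81, 99, 108, 132, 162, 198, 297, 324, 396, 594, 891, 1188, 1782
Sum = 1 + 2 + 3 + 4 + 6 + 9 + 11 + 12 + 18 + 22 + 27 + 33 + 36 + 44 + 54 + 66 + 81 + 99 + 108 + 132 + 162 + 198 + 297 + 324 + 396 + 594 + 891 + 1188 + 1782 = 6600

No, 3564 is not perfect (6600 ≠ 3564)


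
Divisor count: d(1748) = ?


1748 = 2^2 × 19^1 × 23^1
d(1748) = (2+1) × (1+1) × (1+1) = 12

12 divisors


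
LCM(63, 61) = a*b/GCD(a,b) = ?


GCD(63, 61) = 1
LCM = 63*61/1 = 3843/1 = 3843

LCM = 3843


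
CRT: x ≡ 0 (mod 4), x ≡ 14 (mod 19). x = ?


M = 4*19 = 76
M1 = M/4 = 19, M2 = M/19 = 4
M1^(-1) mod 4 = 3, M2^(-1) mod 19 = 5
x = 0*19*3 + 14*4*5 = 280
280 mod 76 = 52
Check: 52 mod 4 = 0 ✓, 52 mod 19 = 14 ✓

x ≡ 52 (mod 76)


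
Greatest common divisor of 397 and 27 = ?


397 = 14 * 27 + 19
27 = 1 * 19 + 8
19 = 2 * 8 + 3
8 = 2 * 3 + 2
3 = 1 * 2 + 1
2 = 2 * 1 + 0
GCD = 1


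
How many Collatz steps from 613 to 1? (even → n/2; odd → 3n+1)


613 → 1840 → 920 → 460 → 230 → 115 → 346 → 173 → 520 → 260 → 130 → 65 → 196 → 98 → 49 → 148 → 74 → 37 → 112 → 56 → 28 → 14 → 7 → 22 → 11 → 34 → 17 → 52 → 26 → 13 → 40 → 20 → 10 → 5 → 16 → 8 → 4 → 2 → 1
Total steps = 38

38 steps


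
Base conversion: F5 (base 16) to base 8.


F5 (base 16) = 245 (decimal)
245 (decimal) = 365 (base 8)


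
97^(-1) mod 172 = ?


Use the extended Euclidean algorithm on (172, 97); each row r = 172*s + 97*t:
r=172, s=1, t=0
r=97, s=0, t=1
q=1: r=75, s=1, t=-1   [172*(1) + 97*(-1) = 75]
q=1: r=22, s=-1, t=2   [172*(-1) + 97*(2) = 22]
q=3: r=9, s=4, t=-7   [172*(4) + 97*(-7) = 9]
q=2: r=4, s=-9, t=16   [172*(-9) + 97*(16) = 4]
q=2: r=1, s=22, t=-39   [172*(22) + 97*(-39) = 1]
q=4: r=0, s=-97, t=172   [172*(-97) + 97*(172) = 0]
GCD = 1 with t = -39, so 97*(-39) ≡ 1 (mod 172)
Inverse = -39 mod 172 = 133
Check: 97 * 133 = 12901 ≡ 1 (mod 172)

97^(-1) ≡ 133 (mod 172)


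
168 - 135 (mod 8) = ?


168 - 135 = 33
33 mod 8 = 1


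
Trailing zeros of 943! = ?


floor(943/5) = 188
floor(943/25) = 37
floor(943/125) = 7
floor(943/625) = 1
Total = 233

233 trailing zeros


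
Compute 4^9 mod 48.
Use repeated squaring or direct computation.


4^1 mod 48 = 4
4^2 mod 48 = 16
4^3 mod 48 = 16
4^4 mod 48 = 16
4^5 mod 48 = 16
4^6 mod 48 = 16
4^7 mod 48 = 16
4^8 mod 48 = 16
4^9 mod 48 = 16


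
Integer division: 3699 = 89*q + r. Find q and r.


3699 = 89 * 41 + 50
Check: 3649 + 50 = 3699

q = 41, r = 50


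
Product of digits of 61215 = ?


6 × 1 × 2 × 1 × 5 = 60


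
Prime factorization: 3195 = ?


3195 / 3 = 1065
1065 / 3 = 355
355 / 5 = 71
71 / 71 = 1
3195 = 3^2 × 5 × 71


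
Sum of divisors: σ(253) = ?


Divisors of 253: 1, 11, 23, 253
Sum = 1 + 11 + 23 + 253 = 288

σ(253) = 288


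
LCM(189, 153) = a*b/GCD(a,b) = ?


GCD(189, 153) = 9
LCM = 189*153/9 = 28917/9 = 3213

LCM = 3213


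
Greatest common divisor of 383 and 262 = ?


383 = 1 * 262 + 121
262 = 2 * 121 + 20
121 = 6 * 20 + 1
20 = 20 * 1 + 0
GCD = 1


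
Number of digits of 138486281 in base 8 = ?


138486281 in base 8 = 1020221011
Number of digits = 10

10 digits (base 8)


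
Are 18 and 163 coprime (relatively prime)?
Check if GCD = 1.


Euclidean algorithm:
163 = 9 * 18 + 1
18 = 18 * 1 + 0
GCD(18, 163) = 1

Yes, coprime (GCD = 1)


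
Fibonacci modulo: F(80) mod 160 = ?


F(k) mod 160 for k=1..80:
1, 1, 2, 3, 5, 8, 13, 21, 34, 55, 89, 144, 73, 57, 130, 27, 157, 24, 21, 45, 66, 111, 17, 128, 145, 113, 98, 51, 149, 40, 29, 69, 98, 7, 105, 112, 57, 9, 66, 75, 141, 56, 37, 93, 130, 63, 33, 96, 129, 65, 34, 99, 133, 72, 45, 117, 2, 119, 121, 80, 41, 121, 2, 123, 125, 88, 53, 141, 34, 15, 49, 64, 113, 17, 130, 147, 117, 104, 61, 5
F(80) mod 160 = 5


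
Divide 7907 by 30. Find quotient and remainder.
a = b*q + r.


7907 = 30 * 263 + 17
Check: 7890 + 17 = 7907

q = 263, r = 17


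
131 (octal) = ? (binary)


131 (base 8) = 89 (decimal)
89 (decimal) = 1011001 (base 2)


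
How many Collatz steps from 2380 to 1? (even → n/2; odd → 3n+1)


2380 → 1190 → 595 → 1786 → 893 → 2680 → 1340 → 670 → 335 → 1006 → 503 → 1510 → 755 → 2266 → 1133 → 3400 → 1700 → 850 → 425 → 1276 → 638 → 319 → 958 → 479 → 1438 → 719 → 2158 → 1079 → 3238 → 1619 → 4858 → 2429 → 7288 → 3644 → 1822 → 911 → 2734 → 1367 → 4102 → 2051 → 6154 → 3077 → 9232 → 4616 → 2308 → 1154 → 577 → 1732 → 866 → 433 → 1300 → 650 → 325 → 976 → 488 → 244 → 122 → 61 → 184 → 92 → 46 → 23 → 70 → 35 → 106 → 53 → 160 → 80 → 40 → 20 → 10 → 5 → 16 → 8 → 4 → 2 → 1
Total steps = 76

76 steps


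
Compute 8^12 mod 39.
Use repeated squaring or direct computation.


8^1 mod 39 = 8
8^2 mod 39 = 25
8^3 mod 39 = 5
8^4 mod 39 = 1
8^5 mod 39 = 8
8^6 mod 39 = 25
8^7 mod 39 = 5
8^8 mod 39 = 1
8^9 mod 39 = 8
8^10 mod 39 = 25
8^11 mod 39 = 5
8^12 mod 39 = 1


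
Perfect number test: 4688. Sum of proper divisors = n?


Proper divisors of 4688: 1, 2, 4, 8, 16, 293, 586, 1172, 2344
Sum = 1 + 2 + 4 + 8 + 16 + 293 + 586 + 1172 + 2344 = 4426

No, 4688 is not perfect (4426 ≠ 4688)


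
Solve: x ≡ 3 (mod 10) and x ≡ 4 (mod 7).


M = 10*7 = 70
M1 = M/10 = 7, M2 = M/7 = 10
M1^(-1) mod 10 = 3, M2^(-1) mod 7 = 5
x = 3*7*3 + 4*10*5 = 263
263 mod 70 = 53
Check: 53 mod 10 = 3 ✓, 53 mod 7 = 4 ✓

x ≡ 53 (mod 70)


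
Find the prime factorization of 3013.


3013 / 23 = 131
131 / 131 = 1
3013 = 23 × 131


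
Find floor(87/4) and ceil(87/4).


87/4 = 21.7500
floor = 21
ceil = 22

floor = 21, ceil = 22


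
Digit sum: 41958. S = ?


4 + 1 + 9 + 5 + 8 = 27


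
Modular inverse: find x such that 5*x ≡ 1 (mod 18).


Use the extended Euclidean algorithm on (18, 5); each row r = 18*s + 5*t:
r=18, s=1, t=0
r=5, s=0, t=1
q=3: r=3, s=1, t=-3   [18*(1) + 5*(-3) = 3]
q=1: r=2, s=-1, t=4   [18*(-1) + 5*(4) = 2]
q=1: r=1, s=2, t=-7   [18*(2) + 5*(-7) = 1]
q=2: r=0, s=-5, t=18   [18*(-5) + 5*(18) = 0]
GCD = 1 with t = -7, so 5*(-7) ≡ 1 (mod 18)
Inverse = -7 mod 18 = 11
Check: 5 * 11 = 55 ≡ 1 (mod 18)

5^(-1) ≡ 11 (mod 18)


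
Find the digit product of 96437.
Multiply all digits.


9 × 6 × 4 × 3 × 7 = 4536


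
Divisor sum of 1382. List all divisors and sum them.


Divisors of 1382: 1, 2, 691, 1382
Sum = 1 + 2 + 691 + 1382 = 2076

σ(1382) = 2076


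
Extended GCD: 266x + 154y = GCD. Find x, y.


Tabular extended Euclidean (each row: r = 266*s + 154*t):
r=266, s=1, t=0
r=154, s=0, t=1
q=1: r=112, s=1, t=-1   [266*(1) + 154*(-1) = 112]
q=1: r=42, s=-1, t=2   [266*(-1) + 154*(2) = 42]
q=2: r=28, s=3, t=-5   [266*(3) + 154*(-5) = 28]
q=1: r=14, s=-4, t=7   [266*(-4) + 154*(7) = 14]
q=2: r=0, s=11, t=-19   [266*(11) + 154*(-19) = 0]
GCD = 14; from the row with r=14: x=-4, y=7
Check: 266*(-4) + 154*(7) = -1064 + 1078 = 14

GCD = 14, x = -4, y = 7


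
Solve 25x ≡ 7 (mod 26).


GCD(25, 26) = 1, unique solution
a^(-1) mod 26 = 25
x = 25 * 7 mod 26 = 19

x ≡ 19 (mod 26)


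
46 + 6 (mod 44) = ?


46 + 6 = 52
52 mod 44 = 8


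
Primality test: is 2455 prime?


2455 / 5 = 491 (exact division)
2455 is NOT prime.

No, 2455 is not prime


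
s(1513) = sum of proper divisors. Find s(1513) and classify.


Proper divisors: 1, 17, 89
Sum = 1 + 17 + 89 = 107
107 < 1513 → deficient

s(1513) = 107 (deficient)


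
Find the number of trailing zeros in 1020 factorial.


floor(1020/5) = 204
floor(1020/25) = 40
floor(1020/125) = 8
floor(1020/625) = 1
Total = 253

253 trailing zeros


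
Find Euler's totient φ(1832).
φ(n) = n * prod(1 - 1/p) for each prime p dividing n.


1832 = 2^3 × 229
Prime factors: 2, 229
φ(1832) = 1832 × (1-1/2) × (1-1/229)
= 1832 × 1/2 × 228/229 = 912

φ(1832) = 912


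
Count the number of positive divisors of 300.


300 = 2^2 × 3^1 × 5^2
d(300) = (2+1) × (1+1) × (2+1) = 18

18 divisors


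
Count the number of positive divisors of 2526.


2526 = 2^1 × 3^1 × 421^1
d(2526) = (1+1) × (1+1) × (1+1) = 8

8 divisors


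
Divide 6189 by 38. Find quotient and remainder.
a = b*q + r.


6189 = 38 * 162 + 33
Check: 6156 + 33 = 6189

q = 162, r = 33


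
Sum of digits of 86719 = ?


8 + 6 + 7 + 1 + 9 = 31


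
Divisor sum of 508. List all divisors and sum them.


Divisors of 508: 1, 2, 4, 127, 254, 508
Sum = 1 + 2 + 4 + 127 + 254 + 508 = 896

σ(508) = 896


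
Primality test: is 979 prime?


979 / 11 = 89 (exact division)
979 is NOT prime.

No, 979 is not prime


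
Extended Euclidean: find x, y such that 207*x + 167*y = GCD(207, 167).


Tabular extended Euclidean (each row: r = 207*s + 167*t):
r=207, s=1, t=0
r=167, s=0, t=1
q=1: r=40, s=1, t=-1   [207*(1) + 167*(-1) = 40]
q=4: r=7, s=-4, t=5   [207*(-4) + 167*(5) = 7]
q=5: r=5, s=21, t=-26   [207*(21) + 167*(-26) = 5]
q=1: r=2, s=-25, t=31   [207*(-25) + 167*(31) = 2]
q=2: r=1, s=71, t=-88   [207*(71) + 167*(-88) = 1]
q=2: r=0, s=-167, t=207   [207*(-167) + 167*(207) = 0]
GCD = 1; from the row with r=1: x=71, y=-88
Check: 207*(71) + 167*(-88) = 14697 - 14696 = 1

GCD = 1, x = 71, y = -88


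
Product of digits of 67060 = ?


6 × 7 × 0 × 6 × 0 = 0


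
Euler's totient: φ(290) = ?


290 = 2 × 5 × 29
Prime factors: 2, 5, 29
φ(290) = 290 × (1-1/2) × (1-1/5) × (1-1/29)
= 290 × 1/2 × 4/5 × 28/29 = 112

φ(290) = 112
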